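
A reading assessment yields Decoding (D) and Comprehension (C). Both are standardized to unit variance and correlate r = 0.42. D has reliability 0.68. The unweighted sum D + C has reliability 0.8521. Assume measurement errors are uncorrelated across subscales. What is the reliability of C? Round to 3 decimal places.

Var(D+C) = 2 + 2·0.42 = 2.840.
True-score variance = ρ_D + ρ_C + 2·0.42, so 0.8521 = (0.68 + ρ_C + 0.84) / 2.840.
ρ_C = 0.8521·2.840 − 0.68 − 0.84 = 0.900.

0.900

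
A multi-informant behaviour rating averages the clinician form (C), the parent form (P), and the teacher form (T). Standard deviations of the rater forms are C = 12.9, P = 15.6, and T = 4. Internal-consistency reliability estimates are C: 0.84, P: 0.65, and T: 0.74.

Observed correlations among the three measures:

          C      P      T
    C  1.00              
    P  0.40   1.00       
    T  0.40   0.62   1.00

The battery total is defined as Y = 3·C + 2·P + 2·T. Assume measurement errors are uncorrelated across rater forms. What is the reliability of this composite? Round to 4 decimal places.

Var(Y) = 3²·12.9² + 2²·15.6² + 2²·4² + 2·[6·12.9·15.6·0.40 + 6·12.9·4·0.40 + 4·15.6·4·0.62] = 2535.13 + 1523.14 = 4058.27.
Under uncorrelated errors the observed covariances equal the true-score covariances, so only the own-variance terms attenuate.
True-score variance = [3²·12.9²·0.84 + 2²·15.6²·0.65 + 2²·4²·0.74] + 1523.14 = 1938.16 + 1523.14 = 3461.29.
Reliability = 3461.29 / 4058.27 = 0.8529.

0.8529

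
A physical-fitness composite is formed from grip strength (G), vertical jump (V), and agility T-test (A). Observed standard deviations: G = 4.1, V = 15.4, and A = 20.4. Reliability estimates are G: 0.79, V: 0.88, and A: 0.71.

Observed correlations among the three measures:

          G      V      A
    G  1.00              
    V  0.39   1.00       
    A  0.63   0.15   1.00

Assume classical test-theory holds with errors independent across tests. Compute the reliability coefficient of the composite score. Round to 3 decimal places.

0.834

Var(G+V+A) = 4.1² + 15.4² + 20.4² + 2·[4.1·15.4·0.39 + 4.1·20.4·0.63 + 15.4·20.4·0.15] = 670.13 + 248.884 = 919.014.
Under uncorrelated errors the observed covariances equal the true-score covariances, so only the own-variance terms attenuate.
True-score variance = [4.1²·0.79 + 15.4²·0.88 + 20.4²·0.71] + 248.884 = 517.454 + 248.884 = 766.338.
Reliability = 766.338 / 919.014 = 0.834.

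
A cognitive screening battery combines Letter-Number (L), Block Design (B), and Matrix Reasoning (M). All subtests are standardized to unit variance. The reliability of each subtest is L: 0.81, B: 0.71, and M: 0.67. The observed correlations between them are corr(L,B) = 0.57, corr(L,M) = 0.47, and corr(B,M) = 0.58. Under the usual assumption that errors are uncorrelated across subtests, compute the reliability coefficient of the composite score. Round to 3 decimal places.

Var(L+B+M) = 3 + 2·[0.57 + 0.47 + 0.58] = 3 + 3.24 = 6.24.
Because errors are independent across components, Cov(Tᵢ,Tⱼ) = Cov(Xᵢ,Xⱼ); the off-diagonal part of the true-score variance is the same as above.
True-score variance = [0.81 + 0.71 + 0.67] + 3.24 = 2.19 + 3.24 = 5.43.
Reliability = 5.43 / 6.24 = 0.870.

0.870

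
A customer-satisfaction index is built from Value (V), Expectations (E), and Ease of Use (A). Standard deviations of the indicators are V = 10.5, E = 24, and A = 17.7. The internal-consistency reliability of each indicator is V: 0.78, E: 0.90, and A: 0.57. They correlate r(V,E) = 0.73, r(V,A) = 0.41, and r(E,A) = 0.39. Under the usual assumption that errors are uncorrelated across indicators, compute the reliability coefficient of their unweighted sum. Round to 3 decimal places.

0.883

Var(V+E+A) = 10.5² + 24² + 17.7² + 2·[10.5·24·0.73 + 10.5·17.7·0.41 + 24·17.7·0.39] = 999.54 + 851.661 = 1851.2.
Because errors are independent across components, Cov(Tᵢ,Tⱼ) = Cov(Xᵢ,Xⱼ); the off-diagonal part of the true-score variance is the same as above.
True-score variance = [10.5²·0.78 + 24²·0.90 + 17.7²·0.57] + 851.661 = 782.97 + 851.661 = 1634.63.
Reliability = 1634.63 / 1851.2 = 0.883.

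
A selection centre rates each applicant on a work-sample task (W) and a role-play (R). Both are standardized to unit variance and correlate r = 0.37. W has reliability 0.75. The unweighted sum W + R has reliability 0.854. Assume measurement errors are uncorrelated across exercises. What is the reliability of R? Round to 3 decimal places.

Var(W+R) = 2 + 2·0.37 = 2.740.
True-score variance = ρ_W + ρ_R + 2·0.37, so 0.854 = (0.75 + ρ_R + 0.74) / 2.740.
ρ_R = 0.854·2.740 − 0.75 − 0.74 = 0.850.

0.850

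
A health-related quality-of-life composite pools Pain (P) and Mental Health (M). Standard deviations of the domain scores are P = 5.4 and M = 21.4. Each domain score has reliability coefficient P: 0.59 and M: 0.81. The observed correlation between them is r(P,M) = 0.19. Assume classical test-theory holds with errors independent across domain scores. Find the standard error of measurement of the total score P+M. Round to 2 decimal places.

9.95

Var(total) = 487.12 + 43.9128 = 531.033.
True-score variance = 388.152 + 43.9128 = 432.065, so reliability = 0.8136.
Error variance = 531.033 − 432.065 = 98.968; SEM = √98.968 = 9.95.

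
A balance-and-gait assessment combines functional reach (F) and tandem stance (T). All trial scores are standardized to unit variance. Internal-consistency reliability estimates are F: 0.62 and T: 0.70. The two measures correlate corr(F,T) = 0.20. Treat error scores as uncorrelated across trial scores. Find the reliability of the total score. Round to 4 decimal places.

0.7167

Var(F+T) = 2 + 2·[0.20] = 2 + 0.4 = 2.4.
Because errors are independent across components, Cov(Tᵢ,Tⱼ) = Cov(Xᵢ,Xⱼ); the off-diagonal part of the true-score variance is the same as above.
True-score variance = [0.62 + 0.70] + 0.4 = 1.32 + 0.4 = 1.72.
Reliability = 1.72 / 2.4 = 0.7167.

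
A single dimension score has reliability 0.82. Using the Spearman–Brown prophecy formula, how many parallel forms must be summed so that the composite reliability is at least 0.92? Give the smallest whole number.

k ≥ ρ*(1−ρ₁)/(ρ₁(1−ρ*)) = 0.92·0.18 / (0.82·0.08) = 2.524.
Smallest integer k = 3.

3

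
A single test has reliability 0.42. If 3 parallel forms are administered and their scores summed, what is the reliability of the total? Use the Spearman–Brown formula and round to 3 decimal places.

0.685

ρ_k = kρ / (1 + (k−1)ρ) = 3·0.42 / (1 + 2·0.42) = 1.260 / 1.840 = 0.685.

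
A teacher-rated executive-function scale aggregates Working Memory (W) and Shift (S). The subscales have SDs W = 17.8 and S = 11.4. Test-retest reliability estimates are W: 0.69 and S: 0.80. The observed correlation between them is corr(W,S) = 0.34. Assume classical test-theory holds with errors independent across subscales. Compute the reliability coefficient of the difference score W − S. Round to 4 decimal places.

0.5978

Var(W−S) = 17.8² + 11.4² − 2·17.8·11.4·0.34 = 446.8 − 137.986 = 308.814.
Because errors are independent across components, Cov(Tᵢ,Tⱼ) = Cov(Xᵢ,Xⱼ); the off-diagonal part of the true-score variance is the same as above.
True-score variance = [17.8²·0.69 + 11.4²·0.80] − 137.986 = 322.588 − 137.986 = 184.602.
Reliability = 184.602 / 308.814 = 0.5978.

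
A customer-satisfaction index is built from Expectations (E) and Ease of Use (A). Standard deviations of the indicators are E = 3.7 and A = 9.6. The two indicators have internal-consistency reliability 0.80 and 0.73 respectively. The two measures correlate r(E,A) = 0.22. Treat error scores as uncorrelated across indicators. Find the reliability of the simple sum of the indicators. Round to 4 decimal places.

Var(E+A) = 3.7² + 9.6² + 2·[3.7·9.6·0.22] = 105.85 + 15.6288 = 121.479.
Under uncorrelated errors the observed covariances equal the true-score covariances, so only the own-variance terms attenuate.
True-score variance = [3.7²·0.80 + 9.6²·0.73] + 15.6288 = 78.2288 + 15.6288 = 93.8576.
Reliability = 93.8576 / 121.479 = 0.7726.

0.7726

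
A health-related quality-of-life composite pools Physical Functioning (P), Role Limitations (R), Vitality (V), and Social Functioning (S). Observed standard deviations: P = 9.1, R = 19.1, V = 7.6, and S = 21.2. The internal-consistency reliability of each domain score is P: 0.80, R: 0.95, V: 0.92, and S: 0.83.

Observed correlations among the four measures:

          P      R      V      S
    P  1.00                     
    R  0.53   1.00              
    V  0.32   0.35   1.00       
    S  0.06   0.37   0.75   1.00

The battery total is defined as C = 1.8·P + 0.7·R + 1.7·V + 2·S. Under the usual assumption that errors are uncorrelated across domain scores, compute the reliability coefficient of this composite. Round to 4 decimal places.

0.9097

Var(C) = 1.8²·9.1² + 0.7²·19.1² + 1.7²·7.6² + 2²·21.2² + 2·[1.26·9.1·19.1·0.53 + 3.06·9.1·7.6·0.32 + 3.6·9.1·21.2·0.06 + 1.19·19.1·7.6·0.35 + 1.4·19.1·21.2·0.37 + 3.4·7.6·21.2·0.75] = 2411.75 + 1813.05 = 4224.8.
Because errors are independent across components, Cov(Tᵢ,Tⱼ) = Cov(Xᵢ,Xⱼ); the off-diagonal part of the true-score variance is the same as above.
True-score variance = [1.8²·9.1²·0.80 + 0.7²·19.1²·0.95 + 1.7²·7.6²·0.92 + 2²·21.2²·0.83] + 1813.05 = 2030.18 + 1813.05 = 3843.23.
Reliability = 3843.23 / 4224.8 = 0.9097.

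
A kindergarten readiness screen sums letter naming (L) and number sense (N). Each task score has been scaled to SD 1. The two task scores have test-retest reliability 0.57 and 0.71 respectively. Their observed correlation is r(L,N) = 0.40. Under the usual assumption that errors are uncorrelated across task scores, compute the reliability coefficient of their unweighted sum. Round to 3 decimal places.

0.743

Var(L+N) = 2 + 2·[0.40] = 2 + 0.8 = 2.8.
Because errors are independent across components, Cov(Tᵢ,Tⱼ) = Cov(Xᵢ,Xⱼ); the off-diagonal part of the true-score variance is the same as above.
True-score variance = [0.57 + 0.71] + 0.8 = 1.28 + 0.8 = 2.08.
Reliability = 2.08 / 2.8 = 0.743.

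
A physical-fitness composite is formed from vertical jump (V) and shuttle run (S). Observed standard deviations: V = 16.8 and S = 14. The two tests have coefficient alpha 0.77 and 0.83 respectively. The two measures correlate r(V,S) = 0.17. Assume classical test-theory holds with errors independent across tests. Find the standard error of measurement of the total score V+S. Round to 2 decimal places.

Var(total) = 478.24 + 79.968 = 558.208.
True-score variance = 380.005 + 79.968 = 459.973, so reliability = 0.8240.
Error variance = 558.208 − 459.973 = 98.2352; SEM = √98.2352 = 9.91.

9.91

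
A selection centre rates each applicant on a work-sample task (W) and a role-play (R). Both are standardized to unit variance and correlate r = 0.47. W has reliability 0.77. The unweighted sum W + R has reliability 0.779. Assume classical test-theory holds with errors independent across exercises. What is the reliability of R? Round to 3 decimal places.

0.580

Var(W+R) = 2 + 2·0.47 = 2.940.
True-score variance = ρ_W + ρ_R + 2·0.47, so 0.779 = (0.77 + ρ_R + 0.94) / 2.940.
ρ_R = 0.779·2.940 − 0.77 − 0.94 = 0.580.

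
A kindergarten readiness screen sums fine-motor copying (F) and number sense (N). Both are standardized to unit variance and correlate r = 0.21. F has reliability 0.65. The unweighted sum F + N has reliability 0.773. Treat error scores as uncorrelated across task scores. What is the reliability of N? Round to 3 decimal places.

0.801

Var(F+N) = 2 + 2·0.21 = 2.420.
True-score variance = ρ_F + ρ_N + 2·0.21, so 0.773 = (0.65 + ρ_N + 0.42) / 2.420.
ρ_N = 0.773·2.420 − 0.65 − 0.42 = 0.801.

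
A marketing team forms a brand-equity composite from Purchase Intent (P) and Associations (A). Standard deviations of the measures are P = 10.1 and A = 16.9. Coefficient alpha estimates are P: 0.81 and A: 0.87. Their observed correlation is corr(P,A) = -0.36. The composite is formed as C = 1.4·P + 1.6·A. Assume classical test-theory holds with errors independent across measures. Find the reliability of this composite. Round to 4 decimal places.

Var(C) = 1.4²·10.1² + 1.6²·16.9² + 2·[2.24·10.1·16.9·(-0.36)] = 931.101 − 275.289 = 655.812.
Under uncorrelated errors the observed covariances equal the true-score covariances, so only the own-variance terms attenuate.
True-score variance = [1.4²·10.1²·0.81 + 1.6²·16.9²·0.87] − 275.289 = 798.062 − 275.289 = 522.773.
Reliability = 522.773 / 655.812 = 0.7971.

0.7971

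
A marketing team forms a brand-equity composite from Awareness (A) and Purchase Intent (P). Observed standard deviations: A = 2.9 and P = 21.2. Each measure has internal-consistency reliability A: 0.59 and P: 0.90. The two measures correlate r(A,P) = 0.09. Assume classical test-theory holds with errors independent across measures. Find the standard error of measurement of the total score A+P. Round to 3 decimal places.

Var(total) = 457.85 + 11.0664 = 468.916.
True-score variance = 409.458 + 11.0664 = 420.524, so reliability = 0.8968.
Error variance = 468.916 − 420.524 = 48.3921; SEM = √48.3921 = 6.956.

6.956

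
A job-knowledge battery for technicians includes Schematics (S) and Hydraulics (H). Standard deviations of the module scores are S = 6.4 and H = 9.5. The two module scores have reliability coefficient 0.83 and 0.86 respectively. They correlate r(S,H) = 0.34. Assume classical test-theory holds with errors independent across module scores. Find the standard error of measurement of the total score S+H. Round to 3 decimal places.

4.427

Var(total) = 131.21 + 41.344 = 172.554.
True-score variance = 111.612 + 41.344 = 152.956, so reliability = 0.8864.
Error variance = 172.554 − 152.956 = 19.5982; SEM = √19.5982 = 4.427.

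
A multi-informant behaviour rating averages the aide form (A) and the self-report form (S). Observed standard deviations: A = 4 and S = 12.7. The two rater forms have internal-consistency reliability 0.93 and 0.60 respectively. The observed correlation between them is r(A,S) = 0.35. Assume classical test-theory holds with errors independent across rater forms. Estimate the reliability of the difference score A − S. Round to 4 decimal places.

Var(A−S) = 4² + 12.7² − 2·4·12.7·0.35 = 177.29 − 35.56 = 141.73.
With uncorrelated errors the cross-covariances are all true-score covariance, so they carry over unchanged; only the diagonal terms shrink to ρᵢσᵢ².
True-score variance = [4²·0.93 + 12.7²·0.60] − 35.56 = 111.654 − 35.56 = 76.094.
Reliability = 76.094 / 141.73 = 0.5369.

0.5369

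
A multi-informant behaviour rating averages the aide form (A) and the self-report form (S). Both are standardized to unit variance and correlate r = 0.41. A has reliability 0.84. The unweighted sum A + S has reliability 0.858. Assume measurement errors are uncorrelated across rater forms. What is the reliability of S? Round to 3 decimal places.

Var(A+S) = 2 + 2·0.41 = 2.820.
True-score variance = ρ_A + ρ_S + 2·0.41, so 0.858 = (0.84 + ρ_S + 0.82) / 2.820.
ρ_S = 0.858·2.820 − 0.84 − 0.82 = 0.760.

0.760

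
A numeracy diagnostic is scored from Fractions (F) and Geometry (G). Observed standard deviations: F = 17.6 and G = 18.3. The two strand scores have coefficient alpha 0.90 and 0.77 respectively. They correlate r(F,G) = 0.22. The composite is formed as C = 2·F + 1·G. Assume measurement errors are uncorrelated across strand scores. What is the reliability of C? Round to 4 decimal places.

0.8918

Var(C) = 2²·17.6² + 18.3² + 2·[2·17.6·18.3·0.22] = 1573.93 + 283.43 = 1857.36.
Because errors are independent across components, Cov(Tᵢ,Tⱼ) = Cov(Xᵢ,Xⱼ); the off-diagonal part of the true-score variance is the same as above.
True-score variance = [2²·17.6²·0.90 + 18.3²·0.77] + 283.43 = 1373 + 283.43 = 1656.43.
Reliability = 1656.43 / 1857.36 = 0.8918.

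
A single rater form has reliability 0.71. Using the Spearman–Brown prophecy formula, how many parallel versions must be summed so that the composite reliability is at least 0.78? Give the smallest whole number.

2

k ≥ ρ*(1−ρ₁)/(ρ₁(1−ρ*)) = 0.78·0.29 / (0.71·0.22) = 1.448.
Smallest integer k = 2.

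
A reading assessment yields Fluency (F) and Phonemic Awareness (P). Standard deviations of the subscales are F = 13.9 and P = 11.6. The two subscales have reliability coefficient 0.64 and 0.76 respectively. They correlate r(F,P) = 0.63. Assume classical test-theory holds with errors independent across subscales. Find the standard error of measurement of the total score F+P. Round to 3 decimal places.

10.092

Var(total) = 327.77 + 203.162 = 530.932.
True-score variance = 225.92 + 203.162 = 429.082, so reliability = 0.8082.
Error variance = 530.932 − 429.082 = 101.85; SEM = √101.85 = 10.092.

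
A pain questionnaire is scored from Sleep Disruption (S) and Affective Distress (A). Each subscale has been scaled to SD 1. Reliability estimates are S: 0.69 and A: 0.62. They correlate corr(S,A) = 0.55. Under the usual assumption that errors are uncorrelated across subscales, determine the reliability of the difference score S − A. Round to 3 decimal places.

0.233

Var(S−A) = 1 + 1 − 2·0.55 = 2 − 1.1 = 0.9.
With uncorrelated errors the cross-covariances are all true-score covariance, so they carry over unchanged; only the diagonal terms shrink to ρᵢσᵢ².
True-score variance = [0.69 + 0.62] − 1.1 = 1.31 − 1.1 = 0.21.
Reliability = 0.21 / 0.9 = 0.233.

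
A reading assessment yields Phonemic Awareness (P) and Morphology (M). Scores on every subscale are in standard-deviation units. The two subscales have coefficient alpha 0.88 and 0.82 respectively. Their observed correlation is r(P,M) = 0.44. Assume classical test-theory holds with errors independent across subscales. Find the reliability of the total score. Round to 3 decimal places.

Var(P+M) = 2 + 2·[0.44] = 2 + 0.88 = 2.88.
Because errors are independent across components, Cov(Tᵢ,Tⱼ) = Cov(Xᵢ,Xⱼ); the off-diagonal part of the true-score variance is the same as above.
True-score variance = [0.88 + 0.82] + 0.88 = 1.7 + 0.88 = 2.58.
Reliability = 2.58 / 2.88 = 0.896.

0.896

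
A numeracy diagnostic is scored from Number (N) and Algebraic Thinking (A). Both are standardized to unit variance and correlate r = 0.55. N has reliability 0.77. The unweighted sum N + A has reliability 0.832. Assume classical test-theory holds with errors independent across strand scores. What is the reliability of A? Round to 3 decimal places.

0.709

Var(N+A) = 2 + 2·0.55 = 3.100.
True-score variance = ρ_N + ρ_A + 2·0.55, so 0.832 = (0.77 + ρ_A + 1.10) / 3.100.
ρ_A = 0.832·3.100 − 0.77 − 1.10 = 0.709.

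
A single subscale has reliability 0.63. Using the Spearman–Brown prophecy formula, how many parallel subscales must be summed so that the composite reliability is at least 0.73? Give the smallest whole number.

k ≥ ρ*(1−ρ₁)/(ρ₁(1−ρ*)) = 0.73·0.37 / (0.63·0.27) = 1.588.
Smallest integer k = 2.

2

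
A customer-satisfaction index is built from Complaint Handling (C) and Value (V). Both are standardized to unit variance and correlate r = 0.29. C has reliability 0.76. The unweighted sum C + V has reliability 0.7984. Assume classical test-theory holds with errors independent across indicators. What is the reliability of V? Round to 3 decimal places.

Var(C+V) = 2 + 2·0.29 = 2.580.
True-score variance = ρ_C + ρ_V + 2·0.29, so 0.7984 = (0.76 + ρ_V + 0.58) / 2.580.
ρ_V = 0.7984·2.580 − 0.76 − 0.58 = 0.720.

0.720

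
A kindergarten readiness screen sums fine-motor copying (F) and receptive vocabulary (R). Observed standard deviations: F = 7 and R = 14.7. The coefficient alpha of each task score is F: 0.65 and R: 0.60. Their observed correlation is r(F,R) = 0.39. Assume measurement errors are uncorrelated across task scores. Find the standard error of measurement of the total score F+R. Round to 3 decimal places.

Var(total) = 265.09 + 80.262 = 345.352.
True-score variance = 161.504 + 80.262 = 241.766, so reliability = 0.7001.
Error variance = 345.352 − 241.766 = 103.586; SEM = √103.586 = 10.178.

10.178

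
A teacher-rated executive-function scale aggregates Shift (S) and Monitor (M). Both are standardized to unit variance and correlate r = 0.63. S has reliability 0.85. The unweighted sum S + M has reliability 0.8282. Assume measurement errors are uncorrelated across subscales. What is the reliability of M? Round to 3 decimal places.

0.590

Var(S+M) = 2 + 2·0.63 = 3.260.
True-score variance = ρ_S + ρ_M + 2·0.63, so 0.8282 = (0.85 + ρ_M + 1.26) / 3.260.
ρ_M = 0.8282·3.260 − 0.85 − 1.26 = 0.590.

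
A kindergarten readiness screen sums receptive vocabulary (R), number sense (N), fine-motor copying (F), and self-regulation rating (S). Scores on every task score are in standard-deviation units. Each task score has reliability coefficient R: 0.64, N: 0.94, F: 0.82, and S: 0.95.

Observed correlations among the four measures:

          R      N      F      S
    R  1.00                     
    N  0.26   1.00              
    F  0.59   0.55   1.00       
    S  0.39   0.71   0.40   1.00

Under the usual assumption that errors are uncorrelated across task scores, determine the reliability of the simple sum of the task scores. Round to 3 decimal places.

0.934

Var(R+N+F+S) = 4 + 2·[0.26 + 0.59 + 0.39 + 0.55 + 0.71 + 0.40] = 4 + 5.8 = 9.8.
With uncorrelated errors the cross-covariances are all true-score covariance, so they carry over unchanged; only the diagonal terms shrink to ρᵢσᵢ².
True-score variance = [0.64 + 0.94 + 0.82 + 0.95] + 5.8 = 3.35 + 5.8 = 9.15.
Reliability = 9.15 / 9.8 = 0.934.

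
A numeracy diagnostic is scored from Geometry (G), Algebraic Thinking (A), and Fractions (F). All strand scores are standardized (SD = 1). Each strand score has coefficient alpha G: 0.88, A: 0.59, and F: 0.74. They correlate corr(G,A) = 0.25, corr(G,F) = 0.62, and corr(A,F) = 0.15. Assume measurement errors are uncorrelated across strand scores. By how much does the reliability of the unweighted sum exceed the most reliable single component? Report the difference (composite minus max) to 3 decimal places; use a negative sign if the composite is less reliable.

-0.037

Var(sum) = 3 + 2.04 = 5.04; true-score variance = 2.21 + 2.04 = 4.25; composite reliability = 0.8433.
Max component reliability = 0.8800.
Difference = 0.8433 − 0.8800 = -0.037.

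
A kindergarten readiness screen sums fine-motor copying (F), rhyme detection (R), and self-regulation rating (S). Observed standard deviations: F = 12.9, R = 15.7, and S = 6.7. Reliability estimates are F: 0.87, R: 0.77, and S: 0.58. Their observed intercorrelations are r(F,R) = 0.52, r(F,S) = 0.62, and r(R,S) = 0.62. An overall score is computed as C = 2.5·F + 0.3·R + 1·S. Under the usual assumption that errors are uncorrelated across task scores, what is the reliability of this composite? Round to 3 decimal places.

0.899

Var(C) = 2.5²·12.9² + 0.3²·15.7² + 6.7² + 2·[0.75·12.9·15.7·0.52 + 2.5·12.9·6.7·0.62 + 0.3·15.7·6.7·0.62] = 1107.14 + 465.037 = 1572.17.
Because errors are independent across components, Cov(Tᵢ,Tⱼ) = Cov(Xᵢ,Xⱼ); the off-diagonal part of the true-score variance is the same as above.
True-score variance = [2.5²·12.9²·0.87 + 0.3²·15.7²·0.77 + 6.7²·0.58] + 465.037 = 947.972 + 465.037 = 1413.01.
Reliability = 1413.01 / 1572.17 = 0.899.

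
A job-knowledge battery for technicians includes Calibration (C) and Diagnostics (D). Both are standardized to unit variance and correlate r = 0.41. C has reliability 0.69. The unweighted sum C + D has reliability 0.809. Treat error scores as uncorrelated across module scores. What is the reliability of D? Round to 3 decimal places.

Var(C+D) = 2 + 2·0.41 = 2.820.
True-score variance = ρ_C + ρ_D + 2·0.41, so 0.809 = (0.69 + ρ_D + 0.82) / 2.820.
ρ_D = 0.809·2.820 − 0.69 − 0.82 = 0.771.

0.771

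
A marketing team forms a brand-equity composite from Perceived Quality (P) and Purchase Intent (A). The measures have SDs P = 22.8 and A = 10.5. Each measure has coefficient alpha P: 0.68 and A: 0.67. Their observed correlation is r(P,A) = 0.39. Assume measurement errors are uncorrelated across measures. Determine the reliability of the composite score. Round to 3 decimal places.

0.752

Var(P+A) = 22.8² + 10.5² + 2·[22.8·10.5·0.39] = 630.09 + 186.732 = 816.822.
With uncorrelated errors the cross-covariances are all true-score covariance, so they carry over unchanged; only the diagonal terms shrink to ρᵢσᵢ².
True-score variance = [22.8²·0.68 + 10.5²·0.67] + 186.732 = 427.359 + 186.732 = 614.091.
Reliability = 614.091 / 816.822 = 0.752.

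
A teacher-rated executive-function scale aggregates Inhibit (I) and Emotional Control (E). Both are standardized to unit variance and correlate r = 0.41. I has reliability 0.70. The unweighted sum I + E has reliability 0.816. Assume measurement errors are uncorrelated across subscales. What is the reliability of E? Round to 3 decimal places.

Var(I+E) = 2 + 2·0.41 = 2.820.
True-score variance = ρ_I + ρ_E + 2·0.41, so 0.816 = (0.70 + ρ_E + 0.82) / 2.820.
ρ_E = 0.816·2.820 − 0.70 − 0.82 = 0.781.

0.781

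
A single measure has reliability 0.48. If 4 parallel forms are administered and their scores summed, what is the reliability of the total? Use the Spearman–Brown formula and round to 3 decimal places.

ρ_k = kρ / (1 + (k−1)ρ) = 4·0.48 / (1 + 3·0.48) = 1.920 / 2.440 = 0.787.

0.787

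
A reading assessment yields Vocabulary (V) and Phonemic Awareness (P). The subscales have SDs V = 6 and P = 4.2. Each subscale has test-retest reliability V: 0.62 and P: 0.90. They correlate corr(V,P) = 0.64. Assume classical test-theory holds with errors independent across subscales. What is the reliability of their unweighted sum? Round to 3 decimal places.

Var(V+P) = 6² + 4.2² + 2·[6·4.2·0.64] = 53.64 + 32.256 = 85.896.
With uncorrelated errors the cross-covariances are all true-score covariance, so they carry over unchanged; only the diagonal terms shrink to ρᵢσᵢ².
True-score variance = [6²·0.62 + 4.2²·0.90] + 32.256 = 38.196 + 32.256 = 70.452.
Reliability = 70.452 / 85.896 = 0.820.

0.820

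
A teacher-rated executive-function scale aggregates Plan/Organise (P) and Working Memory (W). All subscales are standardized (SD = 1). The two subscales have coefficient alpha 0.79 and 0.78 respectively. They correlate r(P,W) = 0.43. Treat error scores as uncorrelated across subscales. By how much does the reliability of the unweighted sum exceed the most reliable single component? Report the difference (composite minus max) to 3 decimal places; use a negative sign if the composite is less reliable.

Var(sum) = 2 + 0.86 = 2.86; true-score variance = 1.57 + 0.86 = 2.43; composite reliability = 0.8497.
Max component reliability = 0.7900.
Difference = 0.8497 − 0.7900 = 0.060.

0.060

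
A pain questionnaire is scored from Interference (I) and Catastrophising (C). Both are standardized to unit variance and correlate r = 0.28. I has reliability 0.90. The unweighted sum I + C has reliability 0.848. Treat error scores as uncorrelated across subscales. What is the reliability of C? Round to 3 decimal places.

Var(I+C) = 2 + 2·0.28 = 2.560.
True-score variance = ρ_I + ρ_C + 2·0.28, so 0.848 = (0.90 + ρ_C + 0.56) / 2.560.
ρ_C = 0.848·2.560 − 0.90 − 0.56 = 0.711.

0.711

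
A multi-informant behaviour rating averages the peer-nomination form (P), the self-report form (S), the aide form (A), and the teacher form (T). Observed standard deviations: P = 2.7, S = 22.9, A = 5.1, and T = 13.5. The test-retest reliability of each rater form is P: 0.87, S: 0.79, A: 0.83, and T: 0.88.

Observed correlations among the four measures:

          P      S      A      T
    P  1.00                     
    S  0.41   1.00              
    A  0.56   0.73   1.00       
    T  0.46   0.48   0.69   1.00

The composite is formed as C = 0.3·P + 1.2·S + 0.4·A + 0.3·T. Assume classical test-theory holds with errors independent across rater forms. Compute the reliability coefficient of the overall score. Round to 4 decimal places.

Var(C) = 0.3²·2.7² + 1.2²·22.9² + 0.4²·5.1² + 0.3²·13.5² + 2·[0.36·2.7·22.9·0.41 + 0.12·2.7·5.1·0.56 + 0.09·2.7·13.5·0.46 + 0.48·22.9·5.1·0.73 + 0.36·22.9·13.5·0.48 + 0.12·5.1·13.5·0.69] = 776.371 + 223.211 = 999.582.
With uncorrelated errors the cross-covariances are all true-score covariance, so they carry over unchanged; only the diagonal terms shrink to ρᵢσᵢ².
True-score variance = [0.3²·2.7²·0.87 + 1.2²·22.9²·0.79 + 0.4²·5.1²·0.83 + 0.3²·13.5²·0.88] + 223.211 = 615.028 + 223.211 = 838.239.
Reliability = 838.239 / 999.582 = 0.8386.

0.8386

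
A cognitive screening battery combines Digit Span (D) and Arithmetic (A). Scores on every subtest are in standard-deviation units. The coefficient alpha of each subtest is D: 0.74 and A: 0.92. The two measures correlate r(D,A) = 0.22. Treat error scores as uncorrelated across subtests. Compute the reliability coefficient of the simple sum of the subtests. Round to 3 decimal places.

Var(D+A) = 2 + 2·[0.22] = 2 + 0.44 = 2.44.
Under uncorrelated errors the observed covariances equal the true-score covariances, so only the own-variance terms attenuate.
True-score variance = [0.74 + 0.92] + 0.44 = 1.66 + 0.44 = 2.1.
Reliability = 2.1 / 2.44 = 0.861.

0.861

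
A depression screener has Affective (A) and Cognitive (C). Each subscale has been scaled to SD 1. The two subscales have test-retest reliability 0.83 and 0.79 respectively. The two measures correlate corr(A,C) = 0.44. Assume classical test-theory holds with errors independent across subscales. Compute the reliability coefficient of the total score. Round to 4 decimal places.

0.8681

Var(A+C) = 2 + 2·[0.44] = 2 + 0.88 = 2.88.
With uncorrelated errors the cross-covariances are all true-score covariance, so they carry over unchanged; only the diagonal terms shrink to ρᵢσᵢ².
True-score variance = [0.83 + 0.79] + 0.88 = 1.62 + 0.88 = 2.5.
Reliability = 2.5 / 2.88 = 0.8681.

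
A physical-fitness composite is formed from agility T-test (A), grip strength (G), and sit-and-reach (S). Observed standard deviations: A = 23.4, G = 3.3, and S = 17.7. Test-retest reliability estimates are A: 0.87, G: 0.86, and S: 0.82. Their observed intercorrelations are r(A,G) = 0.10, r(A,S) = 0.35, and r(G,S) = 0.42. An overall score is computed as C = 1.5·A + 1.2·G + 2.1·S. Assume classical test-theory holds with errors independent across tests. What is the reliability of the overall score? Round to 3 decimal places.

Var(C) = 1.5²·23.4² + 1.2²·3.3² + 2.1²·17.7² + 2·[1.8·23.4·3.3·0.10 + 3.15·23.4·17.7·0.35 + 2.52·3.3·17.7·0.42] = 2629.3 + 1064.71 = 3694.01.
Because errors are independent across components, Cov(Tᵢ,Tⱼ) = Cov(Xᵢ,Xⱼ); the off-diagonal part of the true-score variance is the same as above.
True-score variance = [1.5²·23.4²·0.87 + 1.2²·3.3²·0.86 + 2.1²·17.7²·0.82] + 1064.71 = 2218.25 + 1064.71 = 3282.96.
Reliability = 3282.96 / 3694.01 = 0.889.

0.889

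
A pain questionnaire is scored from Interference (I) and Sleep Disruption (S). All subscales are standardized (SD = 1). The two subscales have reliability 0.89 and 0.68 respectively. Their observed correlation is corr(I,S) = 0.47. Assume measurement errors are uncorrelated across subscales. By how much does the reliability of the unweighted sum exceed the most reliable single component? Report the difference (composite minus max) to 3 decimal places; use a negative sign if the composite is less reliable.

Var(sum) = 2 + 0.94 = 2.94; true-score variance = 1.57 + 0.94 = 2.51; composite reliability = 0.8537.
Max component reliability = 0.8900.
Difference = 0.8537 − 0.8900 = -0.036.

-0.036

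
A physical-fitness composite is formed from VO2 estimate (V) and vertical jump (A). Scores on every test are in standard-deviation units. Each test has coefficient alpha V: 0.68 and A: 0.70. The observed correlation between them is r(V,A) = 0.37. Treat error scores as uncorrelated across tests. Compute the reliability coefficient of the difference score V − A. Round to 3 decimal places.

0.508

Var(V−A) = 1 + 1 − 2·0.37 = 2 − 0.74 = 1.26.
With uncorrelated errors the cross-covariances are all true-score covariance, so they carry over unchanged; only the diagonal terms shrink to ρᵢσᵢ².
True-score variance = [0.68 + 0.70] − 0.74 = 1.38 − 0.74 = 0.64.
Reliability = 0.64 / 1.26 = 0.508.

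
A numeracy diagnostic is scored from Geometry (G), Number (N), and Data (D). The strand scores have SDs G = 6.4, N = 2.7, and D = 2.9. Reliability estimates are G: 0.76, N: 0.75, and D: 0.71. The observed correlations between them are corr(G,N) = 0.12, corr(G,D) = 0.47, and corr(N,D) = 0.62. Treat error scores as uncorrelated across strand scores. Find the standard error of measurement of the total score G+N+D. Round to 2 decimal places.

3.75

Var(total) = 56.66 + 31.3028 = 87.9628.
True-score variance = 42.5682 + 31.3028 = 73.871, so reliability = 0.8398.
Error variance = 87.9628 − 73.871 = 14.0918; SEM = √14.0918 = 3.75.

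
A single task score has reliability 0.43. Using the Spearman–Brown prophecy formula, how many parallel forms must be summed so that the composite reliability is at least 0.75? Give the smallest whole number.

k ≥ ρ*(1−ρ₁)/(ρ₁(1−ρ*)) = 0.75·0.57 / (0.43·0.25) = 3.977.
Smallest integer k = 4.

4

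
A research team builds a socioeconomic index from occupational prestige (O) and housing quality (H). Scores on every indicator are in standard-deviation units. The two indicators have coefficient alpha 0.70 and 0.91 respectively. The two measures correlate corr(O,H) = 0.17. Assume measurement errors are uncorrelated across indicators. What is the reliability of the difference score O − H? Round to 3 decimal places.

0.765

Var(O−H) = 1 + 1 − 2·0.17 = 2 − 0.34 = 1.66.
Under uncorrelated errors the observed covariances equal the true-score covariances, so only the own-variance terms attenuate.
True-score variance = [0.70 + 0.91] − 0.34 = 1.61 − 0.34 = 1.27.
Reliability = 1.27 / 1.66 = 0.765.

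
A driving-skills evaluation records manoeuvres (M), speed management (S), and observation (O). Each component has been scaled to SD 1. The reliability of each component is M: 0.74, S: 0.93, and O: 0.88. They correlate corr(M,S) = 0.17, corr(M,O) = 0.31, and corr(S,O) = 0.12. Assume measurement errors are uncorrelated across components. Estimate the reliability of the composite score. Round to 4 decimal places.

0.8929

Var(M+S+O) = 3 + 2·[0.17 + 0.31 + 0.12] = 3 + 1.2 = 4.2.
With uncorrelated errors the cross-covariances are all true-score covariance, so they carry over unchanged; only the diagonal terms shrink to ρᵢσᵢ².
True-score variance = [0.74 + 0.93 + 0.88] + 1.2 = 2.55 + 1.2 = 3.75.
Reliability = 3.75 / 4.2 = 0.8929.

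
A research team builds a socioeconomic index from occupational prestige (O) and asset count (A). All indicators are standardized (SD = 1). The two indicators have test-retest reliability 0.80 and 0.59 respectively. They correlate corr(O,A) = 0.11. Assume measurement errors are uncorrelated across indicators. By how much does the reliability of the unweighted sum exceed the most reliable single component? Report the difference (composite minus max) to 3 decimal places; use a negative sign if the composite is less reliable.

Var(sum) = 2 + 0.22 = 2.22; true-score variance = 1.39 + 0.22 = 1.61; composite reliability = 0.7252.
Max component reliability = 0.8000.
Difference = 0.7252 − 0.8000 = -0.075.

-0.075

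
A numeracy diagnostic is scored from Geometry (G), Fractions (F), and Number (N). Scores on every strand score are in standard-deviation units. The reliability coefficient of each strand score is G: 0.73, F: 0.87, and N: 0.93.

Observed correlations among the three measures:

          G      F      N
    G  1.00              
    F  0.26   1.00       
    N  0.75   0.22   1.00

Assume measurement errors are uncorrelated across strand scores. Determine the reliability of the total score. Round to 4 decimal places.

Var(G+F+N) = 3 + 2·[0.26 + 0.75 + 0.22] = 3 + 2.46 = 5.46.
Under uncorrelated errors the observed covariances equal the true-score covariances, so only the own-variance terms attenuate.
True-score variance = [0.73 + 0.87 + 0.93] + 2.46 = 2.53 + 2.46 = 4.99.
Reliability = 4.99 / 5.46 = 0.9139.

0.9139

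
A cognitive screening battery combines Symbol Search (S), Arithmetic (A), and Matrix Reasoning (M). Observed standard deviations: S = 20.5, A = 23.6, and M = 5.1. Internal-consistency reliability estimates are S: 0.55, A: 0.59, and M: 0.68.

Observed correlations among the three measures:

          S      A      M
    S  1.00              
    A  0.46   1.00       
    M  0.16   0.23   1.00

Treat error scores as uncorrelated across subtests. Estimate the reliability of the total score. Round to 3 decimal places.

Var(S+A+M) = 20.5² + 23.6² + 5.1² + 2·[20.5·23.6·0.46 + 20.5·5.1·0.16 + 23.6·5.1·0.23] = 1003.22 + 533.918 = 1537.14.
Because errors are independent across components, Cov(Tᵢ,Tⱼ) = Cov(Xᵢ,Xⱼ); the off-diagonal part of the true-score variance is the same as above.
True-score variance = [20.5²·0.55 + 23.6²·0.59 + 5.1²·0.68] + 533.918 = 577.431 + 533.918 = 1111.35.
Reliability = 1111.35 / 1537.14 = 0.723.

0.723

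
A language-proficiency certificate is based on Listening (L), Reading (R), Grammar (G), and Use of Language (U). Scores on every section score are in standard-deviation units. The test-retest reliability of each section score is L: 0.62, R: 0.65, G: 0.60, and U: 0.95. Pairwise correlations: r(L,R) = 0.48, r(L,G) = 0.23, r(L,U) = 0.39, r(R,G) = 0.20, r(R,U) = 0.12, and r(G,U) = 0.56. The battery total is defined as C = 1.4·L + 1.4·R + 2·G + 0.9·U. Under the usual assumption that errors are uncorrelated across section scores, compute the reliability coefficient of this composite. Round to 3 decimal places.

Var(C) = 1.4² + 1.4² + 2² + 0.9² + 2·[1.96·0.48 + 2.8·0.23 + 1.26·0.39 + 2.8·0.20 + 1.26·0.12 + 1.8·0.56] = 8.73 + 7.5908 = 16.3208.
Under uncorrelated errors the observed covariances equal the true-score covariances, so only the own-variance terms attenuate.
True-score variance = [1.4²·0.62 + 1.4²·0.65 + 2²·0.60 + 0.9²·0.95] + 7.5908 = 5.6587 + 7.5908 = 13.2495.
Reliability = 13.2495 / 16.3208 = 0.812.

0.812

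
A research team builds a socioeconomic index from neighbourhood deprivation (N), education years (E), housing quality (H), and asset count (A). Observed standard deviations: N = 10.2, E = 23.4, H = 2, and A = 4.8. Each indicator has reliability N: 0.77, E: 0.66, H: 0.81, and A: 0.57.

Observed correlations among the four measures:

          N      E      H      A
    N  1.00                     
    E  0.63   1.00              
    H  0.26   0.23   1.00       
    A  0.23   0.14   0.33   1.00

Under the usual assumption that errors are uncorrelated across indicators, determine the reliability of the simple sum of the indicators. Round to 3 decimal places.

0.794

Var(N+E+H+A) = 10.2² + 23.4² + 2² + 4.8² + 2·[10.2·23.4·0.63 + 10.2·2·0.26 + 10.2·4.8·0.23 + 23.4·2·0.23 + 23.4·4.8·0.14 + 2·4.8·0.33] = 678.64 + 393.18 = 1071.82.
Because errors are independent across components, Cov(Tᵢ,Tⱼ) = Cov(Xᵢ,Xⱼ); the off-diagonal part of the true-score variance is the same as above.
True-score variance = [10.2²·0.77 + 23.4²·0.66 + 2²·0.81 + 4.8²·0.57] + 393.18 = 457.873 + 393.18 = 851.053.
Reliability = 851.053 / 1071.82 = 0.794.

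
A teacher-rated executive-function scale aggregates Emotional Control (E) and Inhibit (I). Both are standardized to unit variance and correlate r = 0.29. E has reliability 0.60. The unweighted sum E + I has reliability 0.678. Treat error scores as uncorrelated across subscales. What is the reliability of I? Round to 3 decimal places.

0.569

Var(E+I) = 2 + 2·0.29 = 2.580.
True-score variance = ρ_E + ρ_I + 2·0.29, so 0.678 = (0.60 + ρ_I + 0.58) / 2.580.
ρ_I = 0.678·2.580 − 0.60 − 0.58 = 0.569.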